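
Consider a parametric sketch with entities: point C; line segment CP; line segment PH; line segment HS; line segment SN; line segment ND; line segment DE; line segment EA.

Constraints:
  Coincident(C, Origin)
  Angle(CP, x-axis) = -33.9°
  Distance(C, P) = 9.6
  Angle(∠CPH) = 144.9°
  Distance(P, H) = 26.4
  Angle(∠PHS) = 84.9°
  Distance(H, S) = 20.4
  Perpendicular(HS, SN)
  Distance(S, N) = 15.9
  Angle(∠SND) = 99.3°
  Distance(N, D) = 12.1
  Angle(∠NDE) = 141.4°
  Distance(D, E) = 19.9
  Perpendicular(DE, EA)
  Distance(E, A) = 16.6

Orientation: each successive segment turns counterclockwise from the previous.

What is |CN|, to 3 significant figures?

21.3

C is at the origin; CP runs at -33.9° with length 9.6, so P = (7.97, -5.35). ∠CPH = 144.9° gives PH at 1.20° from the x-axis; with |PH| = 26.4, H = (34.4, -4.80). ∠PHS = 84.9° gives HS at 96.3° from the x-axis; with |HS| = 20.4, S = (32.1, 15.5). HS is perpendicular to SN, so SN runs at -174°; with |SN| = 15.9, N = (16.3, 13.7). Then |CN| = |N − C| = 21.3.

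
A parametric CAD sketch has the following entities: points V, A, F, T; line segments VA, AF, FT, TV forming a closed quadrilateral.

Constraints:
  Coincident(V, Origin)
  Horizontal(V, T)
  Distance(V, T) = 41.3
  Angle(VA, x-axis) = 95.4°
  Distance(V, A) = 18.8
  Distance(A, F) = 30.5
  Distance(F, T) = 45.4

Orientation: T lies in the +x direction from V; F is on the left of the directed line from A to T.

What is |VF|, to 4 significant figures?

44.80

Checks: |AF| = 30.50 ✓; |FT| = 45.40 ✓.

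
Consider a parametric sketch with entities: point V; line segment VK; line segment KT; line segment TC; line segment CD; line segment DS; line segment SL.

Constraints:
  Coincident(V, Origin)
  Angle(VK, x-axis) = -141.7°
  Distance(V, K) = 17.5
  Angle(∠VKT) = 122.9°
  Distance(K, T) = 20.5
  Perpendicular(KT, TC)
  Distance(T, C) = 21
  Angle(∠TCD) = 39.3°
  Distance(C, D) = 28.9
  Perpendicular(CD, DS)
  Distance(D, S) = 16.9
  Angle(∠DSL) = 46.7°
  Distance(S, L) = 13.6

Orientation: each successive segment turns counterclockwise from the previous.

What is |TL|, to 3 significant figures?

6.35

V is at the origin; VK runs at -141.7° with length 17.5, so K = (-13.7, -10.8). ∠VKT = 122.9° gives KT at -84.6° from the x-axis; with |KT| = 20.5, T = (-11.8, -31.3). KT ⟂ TC, so TC runs at 5.40°; with |TC| = 21.0, C = (9.10, -29.3). ∠TCD = 39.3° gives CD at 146° from the x-axis; with |CD| = 28.9, D = (-14.9, -13.2). CD is perpendicular to DS, so DS runs at -124°; with |DS| = 16.9, S = (-24.3, -27.2). ∠DSL = 46.7° gives SL at 9.40° from the x-axis; with |SL| = 13.6, L = (-10.9, -25.0). Then |TL| = |L − T| = 6.35.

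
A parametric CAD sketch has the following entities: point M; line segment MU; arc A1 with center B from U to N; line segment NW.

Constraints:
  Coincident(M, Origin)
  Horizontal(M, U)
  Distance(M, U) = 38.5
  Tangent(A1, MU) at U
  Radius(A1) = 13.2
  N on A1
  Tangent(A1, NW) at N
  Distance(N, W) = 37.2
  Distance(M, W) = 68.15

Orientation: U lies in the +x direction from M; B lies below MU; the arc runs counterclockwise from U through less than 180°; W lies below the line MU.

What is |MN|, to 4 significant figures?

32.92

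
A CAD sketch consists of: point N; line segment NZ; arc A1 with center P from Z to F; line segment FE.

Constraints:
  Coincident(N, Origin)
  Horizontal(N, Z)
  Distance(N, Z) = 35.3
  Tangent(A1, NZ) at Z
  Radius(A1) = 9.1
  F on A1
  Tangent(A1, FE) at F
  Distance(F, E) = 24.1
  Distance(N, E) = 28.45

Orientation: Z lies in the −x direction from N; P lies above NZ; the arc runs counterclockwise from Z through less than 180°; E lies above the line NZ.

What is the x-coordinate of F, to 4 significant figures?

-27.65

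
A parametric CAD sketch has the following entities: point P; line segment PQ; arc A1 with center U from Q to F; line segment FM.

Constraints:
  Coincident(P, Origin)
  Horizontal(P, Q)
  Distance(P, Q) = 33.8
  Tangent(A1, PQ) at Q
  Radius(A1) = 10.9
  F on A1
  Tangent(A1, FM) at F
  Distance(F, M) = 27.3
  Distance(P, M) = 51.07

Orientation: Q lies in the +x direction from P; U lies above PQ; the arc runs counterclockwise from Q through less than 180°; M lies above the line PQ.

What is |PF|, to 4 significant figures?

46.32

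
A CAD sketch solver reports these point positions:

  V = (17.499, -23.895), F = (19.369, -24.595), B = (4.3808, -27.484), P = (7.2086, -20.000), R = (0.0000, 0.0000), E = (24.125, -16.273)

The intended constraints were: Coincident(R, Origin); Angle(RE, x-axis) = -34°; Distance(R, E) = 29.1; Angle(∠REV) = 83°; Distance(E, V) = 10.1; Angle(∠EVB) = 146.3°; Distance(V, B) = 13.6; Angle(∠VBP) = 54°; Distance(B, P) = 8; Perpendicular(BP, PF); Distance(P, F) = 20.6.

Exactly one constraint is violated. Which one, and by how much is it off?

Distance(P, F) = 20.6 — off by 7.60.

R = (0.00, 0.00) ✓; RE at -34.00° ✓; |RE| = 29.10 ✓; ∠REV = 83.00° ✓; |EV| = 10.10 ✓; ∠EVB = 146.3° ✓; |VB| = 13.60 ✓; ∠VBP = 54.00° ✓; |BP| = 8.000 ✓; ∠(BP, PF) = 90.00° ✓; |PF| = 13.00 ✗.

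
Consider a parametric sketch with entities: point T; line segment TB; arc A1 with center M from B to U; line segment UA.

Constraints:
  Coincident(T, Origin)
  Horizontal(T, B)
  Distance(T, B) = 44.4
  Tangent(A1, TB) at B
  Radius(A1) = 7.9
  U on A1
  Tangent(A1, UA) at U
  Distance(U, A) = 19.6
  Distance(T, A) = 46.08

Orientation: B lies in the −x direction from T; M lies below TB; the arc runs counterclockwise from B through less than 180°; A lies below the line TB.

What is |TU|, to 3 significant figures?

51.9

Checks: ∠(MB, BT) = 90.00° ✓; |MB| = 7.900 ✓; |MU| = 7.900 ✓; ∠(MU, UA) = 90.00° ✓; |UA| = 19.60 ✓; |TA| = 46.08 ✓.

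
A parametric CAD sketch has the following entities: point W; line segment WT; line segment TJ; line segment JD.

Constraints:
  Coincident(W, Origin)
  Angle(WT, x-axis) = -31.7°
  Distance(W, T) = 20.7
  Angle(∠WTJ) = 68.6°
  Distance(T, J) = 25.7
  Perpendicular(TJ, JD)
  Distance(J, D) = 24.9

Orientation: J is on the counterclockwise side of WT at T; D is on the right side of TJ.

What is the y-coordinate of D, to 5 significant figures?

9.9564

W is at the origin; WT runs at -31.7° with length 20.7, so T = 20.7·(cos -31.7°, sin -31.7°) = (17.612, -10.877). ∠WTJ = 68.6°, so TJ runs at -31.7° + (180° − 68.6°) = 79.700° from the x-axis; with |TJ| = 25.7, J = T + 25.7·(cos 79.700°, sin 79.700°) = (22.207, 14.409). The perpendicularity gives JD at right angles to TJ; with |JD| = 24.9 on the right of TJ, D = J + 24.9·(0.98389, -0.17880) = (46.706, 9.9564). So D.y = 9.9564.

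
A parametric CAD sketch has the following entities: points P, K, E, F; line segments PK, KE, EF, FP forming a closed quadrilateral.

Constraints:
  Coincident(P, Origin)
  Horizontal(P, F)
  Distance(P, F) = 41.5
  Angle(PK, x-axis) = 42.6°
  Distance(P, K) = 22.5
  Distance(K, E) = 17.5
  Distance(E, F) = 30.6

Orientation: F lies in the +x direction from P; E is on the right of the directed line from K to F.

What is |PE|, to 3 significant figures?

11.0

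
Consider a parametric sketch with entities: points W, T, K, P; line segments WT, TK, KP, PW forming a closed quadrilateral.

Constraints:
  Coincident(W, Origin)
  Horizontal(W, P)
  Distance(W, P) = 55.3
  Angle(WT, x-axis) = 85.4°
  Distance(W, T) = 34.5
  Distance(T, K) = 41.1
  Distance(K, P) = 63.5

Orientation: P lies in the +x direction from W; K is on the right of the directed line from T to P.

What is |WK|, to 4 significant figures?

9.569

W is at the origin; WP is horizontal with |WP| = 55.3 and P in +x, so P = (55.3, 0). WT runs at 85.4° with |WT| = 34.5, so T = (2.767, 34.39). K is determined by |TK| = 41.1 and |KP| = 63.5 together: it lies at the intersection of circle(T, 41.1) and circle(P, 63.5). With |TP| = 62.79, the foot of the radical line on TP is 12.74 from T and the perpendicular offset is √(41.1² − 12.74²) = 39.08. Taking the right-of-TP solution: K = (-7.980, -5.281).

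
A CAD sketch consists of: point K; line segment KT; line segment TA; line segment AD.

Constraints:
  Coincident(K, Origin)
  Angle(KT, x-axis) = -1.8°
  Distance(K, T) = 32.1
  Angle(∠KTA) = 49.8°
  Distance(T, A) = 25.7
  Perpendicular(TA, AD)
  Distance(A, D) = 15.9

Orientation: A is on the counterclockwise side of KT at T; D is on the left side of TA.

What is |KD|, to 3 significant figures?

9.95

K is at the origin; KT runs at -1.8° with length 32.1, so T = 32.1·(cos -1.8°, sin -1.8°) = (32.1, -1.01). ∠KTA = 49.8°, so TA runs at -1.8° + (180° − 49.8°) = 128° from the x-axis; with |TA| = 25.7, A = T + 25.7·(cos 128°, sin 128°) = (16.1, 19.1). TA ⟂ AD; with |AD| = 15.9 on the left of TA, D = A + 15.9·(-0.784, -0.621) = (3.66, 9.26). Then |KD| = |D − K| = 9.95.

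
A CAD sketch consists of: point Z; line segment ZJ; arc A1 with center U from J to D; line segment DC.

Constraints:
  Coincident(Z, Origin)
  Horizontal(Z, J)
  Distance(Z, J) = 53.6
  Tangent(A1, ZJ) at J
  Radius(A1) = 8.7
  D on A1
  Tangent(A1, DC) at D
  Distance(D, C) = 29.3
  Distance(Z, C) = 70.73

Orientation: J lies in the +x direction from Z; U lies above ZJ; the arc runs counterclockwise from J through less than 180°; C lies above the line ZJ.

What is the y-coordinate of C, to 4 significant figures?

38.75

Checks: Z = (0.00, 0.00) ✓; |ZJ| = 53.60 ✓; |UD| = 8.700 ✓; ∠(UD, DC) = 90.00° ✓; |DC| = 29.30 ✓; |ZC| = 70.73 ✓.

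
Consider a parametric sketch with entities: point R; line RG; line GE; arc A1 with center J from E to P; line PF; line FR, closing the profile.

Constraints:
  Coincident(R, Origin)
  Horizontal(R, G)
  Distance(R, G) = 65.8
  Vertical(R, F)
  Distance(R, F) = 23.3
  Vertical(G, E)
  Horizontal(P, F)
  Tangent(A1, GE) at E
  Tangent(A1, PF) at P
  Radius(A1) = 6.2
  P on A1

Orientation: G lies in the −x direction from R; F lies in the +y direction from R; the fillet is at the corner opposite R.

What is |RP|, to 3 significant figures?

64.0

R is at the origin; RG is horizontal with |RG| = 65.8 and G on the −x side, so G = (-65.8, 0.00). R and F share the same x with |RF| = 23.3 and F on the +y side, so F = (0.00, 23.3). The virtual corner opposite R is at (-65.8, 23.3). Tangency of A1 to GE means the radius JE is perpendicular to GE and tangency of A1 to PF means the radius JP is perpendicular to PF, with radius 6.2, so the center J sits 6.2 in from both sides at J = (-59.6, 17.1). That places the tangent points at E = (-65.8, 17.1) on GE and P = (-59.6, 23.3) on PF. Then |RP| = |P − R| = 64.0.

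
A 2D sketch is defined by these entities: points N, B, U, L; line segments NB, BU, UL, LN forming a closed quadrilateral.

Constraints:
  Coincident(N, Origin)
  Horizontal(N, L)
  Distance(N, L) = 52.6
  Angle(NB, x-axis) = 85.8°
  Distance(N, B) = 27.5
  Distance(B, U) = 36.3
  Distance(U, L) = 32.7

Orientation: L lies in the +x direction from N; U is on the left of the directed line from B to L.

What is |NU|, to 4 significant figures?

48.25

Checks: |BU| = 36.30 ✓; |UL| = 32.70 ✓.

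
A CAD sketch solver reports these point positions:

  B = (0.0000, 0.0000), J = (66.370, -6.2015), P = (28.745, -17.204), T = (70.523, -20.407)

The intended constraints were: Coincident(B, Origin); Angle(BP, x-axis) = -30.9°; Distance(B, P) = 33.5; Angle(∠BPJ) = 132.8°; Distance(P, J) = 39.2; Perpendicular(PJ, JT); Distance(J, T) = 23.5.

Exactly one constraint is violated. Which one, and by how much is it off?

Distance(J, T) = 23.5 — off by 8.70.

B = (0.00, 0.00) ✓; BP at -30.90° ✓; |BP| = 33.50 ✓; ∠BPJ = 132.8° ✓; |PJ| = 39.20 ✓; ∠(PJ, JT) = 90.00° ✓; |JT| = 14.80 ✗.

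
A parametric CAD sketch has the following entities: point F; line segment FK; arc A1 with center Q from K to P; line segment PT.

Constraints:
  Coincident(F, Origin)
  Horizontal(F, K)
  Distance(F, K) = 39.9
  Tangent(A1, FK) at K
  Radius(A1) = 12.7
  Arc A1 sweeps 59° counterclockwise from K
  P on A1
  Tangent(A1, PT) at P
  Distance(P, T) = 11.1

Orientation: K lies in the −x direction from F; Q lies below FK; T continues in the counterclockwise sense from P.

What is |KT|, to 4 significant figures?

22.83

F is at the origin; FK is horizontal with |FK| = 39.9 and K on the −x side, so K = (-39.90, 0.000). A1 meets FK tangentially, so QK is at right angles to FK, so Q = K + (0, -12.7) = (-39.90, -12.70). On A1, K sits at bearing 90° from Q; a 59° counterclockwise sweep puts P at bearing 149°, so P = Q + 12.7·(cos 149°, sin 149°) = (-50.79, -6.159). Since A1 is tangent to PT there, QP ⟂ PT, so PT runs along (−sin 149°, cos 149°); with |PT| = 11.1, T = (-56.50, -15.67). Then |KT| = |T − K| = 22.83.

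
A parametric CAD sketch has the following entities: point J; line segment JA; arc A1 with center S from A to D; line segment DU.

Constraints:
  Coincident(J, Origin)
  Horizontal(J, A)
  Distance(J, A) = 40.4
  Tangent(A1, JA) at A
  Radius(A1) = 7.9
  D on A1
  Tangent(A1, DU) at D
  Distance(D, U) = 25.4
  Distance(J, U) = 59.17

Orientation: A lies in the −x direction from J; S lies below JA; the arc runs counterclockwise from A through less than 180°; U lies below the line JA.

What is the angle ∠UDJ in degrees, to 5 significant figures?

100.78°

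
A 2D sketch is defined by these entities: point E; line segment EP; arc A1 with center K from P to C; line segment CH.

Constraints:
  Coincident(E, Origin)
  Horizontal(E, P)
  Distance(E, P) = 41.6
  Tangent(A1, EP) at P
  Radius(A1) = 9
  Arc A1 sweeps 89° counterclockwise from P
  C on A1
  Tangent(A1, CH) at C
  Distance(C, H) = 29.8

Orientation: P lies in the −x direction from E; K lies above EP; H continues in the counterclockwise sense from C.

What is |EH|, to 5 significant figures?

50.221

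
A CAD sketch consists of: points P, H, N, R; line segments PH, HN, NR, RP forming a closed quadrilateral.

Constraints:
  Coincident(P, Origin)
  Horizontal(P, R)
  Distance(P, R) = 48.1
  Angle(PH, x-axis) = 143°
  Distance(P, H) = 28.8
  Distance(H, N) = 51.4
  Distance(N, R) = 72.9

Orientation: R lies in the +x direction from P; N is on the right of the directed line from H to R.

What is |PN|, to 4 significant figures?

37.52

Checks: |HN| = 51.40 ✓; |NR| = 72.90 ✓.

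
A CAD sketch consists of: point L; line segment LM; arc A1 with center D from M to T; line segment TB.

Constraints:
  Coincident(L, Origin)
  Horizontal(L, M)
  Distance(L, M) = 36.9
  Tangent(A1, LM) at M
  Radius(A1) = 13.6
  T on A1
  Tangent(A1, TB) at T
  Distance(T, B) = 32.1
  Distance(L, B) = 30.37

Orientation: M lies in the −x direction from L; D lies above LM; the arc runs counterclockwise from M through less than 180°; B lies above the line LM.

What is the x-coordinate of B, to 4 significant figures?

-6.014

L is at the origin; LM is horizontal with |LM| = 36.9 and M on the −x side, so M = (-36.90, 0.000). A1 meets LM tangentially, so DM is at right angles to LM, so D = M + (0, 13.6) = (-36.90, 13.60). Since DT ⟂ TB (tangency), |DB| = √(13.6² + 32.1²) = 34.86 regardless of where T sits on A1. So B lies on both circle(L, 30.37) and circle(D, 34.86); the above-LM intersection is B = (-6.014, 29.77). T is the foot of the tangent from B: T = (-26.39, 4.966).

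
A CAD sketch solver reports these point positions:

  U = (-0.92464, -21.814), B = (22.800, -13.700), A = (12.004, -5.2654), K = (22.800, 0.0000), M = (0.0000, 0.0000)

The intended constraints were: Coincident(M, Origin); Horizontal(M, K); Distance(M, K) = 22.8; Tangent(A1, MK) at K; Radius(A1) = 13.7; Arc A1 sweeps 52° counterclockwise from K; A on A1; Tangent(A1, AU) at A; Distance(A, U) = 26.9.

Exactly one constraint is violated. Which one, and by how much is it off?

Distance(A, U) = 26.9 — off by 5.90.

M = (0.00, 0.00) ✓; M.y = 0.00, K.y = 0.00 ✓; |MK| = 22.80 ✓; ∠(BK, KM) = 90.00° ✓; |BK| = 13.70 ✓; bearing(B→A) − bearing(B→K) = 52.00° ✓; |BA| = 13.70 ✓; ∠(BA, AU) = 90.00° ✓; |AU| = 21.00 ✗.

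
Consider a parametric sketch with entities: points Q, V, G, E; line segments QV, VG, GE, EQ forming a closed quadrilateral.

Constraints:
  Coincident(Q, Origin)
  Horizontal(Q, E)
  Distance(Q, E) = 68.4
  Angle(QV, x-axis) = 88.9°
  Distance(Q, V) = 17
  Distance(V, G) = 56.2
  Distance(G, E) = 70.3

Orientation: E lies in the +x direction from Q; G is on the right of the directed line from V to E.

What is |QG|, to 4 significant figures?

39.61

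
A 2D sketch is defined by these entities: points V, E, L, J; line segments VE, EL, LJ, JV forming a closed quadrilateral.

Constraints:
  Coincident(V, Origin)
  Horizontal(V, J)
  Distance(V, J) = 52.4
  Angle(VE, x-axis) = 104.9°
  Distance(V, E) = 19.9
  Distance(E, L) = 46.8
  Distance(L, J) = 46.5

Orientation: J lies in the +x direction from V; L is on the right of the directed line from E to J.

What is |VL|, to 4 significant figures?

27.18

Checks: |EL| = 46.80 ✓; |LJ| = 46.50 ✓.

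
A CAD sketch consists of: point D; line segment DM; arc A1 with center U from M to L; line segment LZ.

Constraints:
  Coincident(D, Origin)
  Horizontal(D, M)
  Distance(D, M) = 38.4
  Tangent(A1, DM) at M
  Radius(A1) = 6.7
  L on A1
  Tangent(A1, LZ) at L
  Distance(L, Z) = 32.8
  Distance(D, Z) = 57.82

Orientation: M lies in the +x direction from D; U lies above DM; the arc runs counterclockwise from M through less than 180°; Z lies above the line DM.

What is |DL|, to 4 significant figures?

45.67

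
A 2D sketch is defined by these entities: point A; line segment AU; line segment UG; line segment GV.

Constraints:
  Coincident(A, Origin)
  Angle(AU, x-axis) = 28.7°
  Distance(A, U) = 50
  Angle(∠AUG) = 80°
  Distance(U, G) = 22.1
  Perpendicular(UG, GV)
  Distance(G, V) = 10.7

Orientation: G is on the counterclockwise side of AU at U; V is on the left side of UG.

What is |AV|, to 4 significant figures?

40.81

∠AUG = 80.0°, so UG runs at 28.7° + (180° − 80.0°) = 128.7° from the x-axis; with |UG| = 22.1, G = U + 22.1·(cos 128.7°, sin 128.7°) = (30.04, 41.26). UG ⟂ GV; with |GV| = 10.7 on the left of UG, V = G + 10.7·(-0.7804, -0.6252) = (21.69, 34.57). Then |AV| = |V − A| = 40.81.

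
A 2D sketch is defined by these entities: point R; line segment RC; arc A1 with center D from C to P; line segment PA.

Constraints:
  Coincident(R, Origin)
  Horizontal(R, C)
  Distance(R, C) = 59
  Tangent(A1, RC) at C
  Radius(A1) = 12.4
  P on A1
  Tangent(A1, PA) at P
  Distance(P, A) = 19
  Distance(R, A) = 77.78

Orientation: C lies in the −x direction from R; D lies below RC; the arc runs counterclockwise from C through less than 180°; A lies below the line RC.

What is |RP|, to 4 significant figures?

72.50

Checks: ∠(DC, CR) = 90.00° ✓; |DC| = 12.40 ✓; |DP| = 12.40 ✓; ∠(DP, PA) = 90.00° ✓; |PA| = 19.00 ✓; |RA| = 77.78 ✓.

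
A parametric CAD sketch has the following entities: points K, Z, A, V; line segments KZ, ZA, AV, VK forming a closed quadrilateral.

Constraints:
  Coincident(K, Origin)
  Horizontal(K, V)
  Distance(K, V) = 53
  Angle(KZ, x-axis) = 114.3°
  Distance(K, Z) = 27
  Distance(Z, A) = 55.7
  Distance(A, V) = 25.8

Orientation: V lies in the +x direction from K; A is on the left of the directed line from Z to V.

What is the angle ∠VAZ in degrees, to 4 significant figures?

109.3°

Checks: KZ at 114.3° ✓; |ZA| = 55.70 ✓; |AV| = 25.80 ✓.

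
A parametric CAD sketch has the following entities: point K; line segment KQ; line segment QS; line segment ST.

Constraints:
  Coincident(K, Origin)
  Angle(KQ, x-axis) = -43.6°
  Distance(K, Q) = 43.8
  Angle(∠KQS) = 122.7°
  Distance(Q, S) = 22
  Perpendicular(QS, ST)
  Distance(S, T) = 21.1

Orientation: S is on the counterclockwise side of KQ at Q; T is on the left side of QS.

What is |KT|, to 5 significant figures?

48.305

K is at the origin; KQ runs at -43.6° with length 43.8, so Q = 43.8·(cos -43.6°, sin -43.6°) = (31.719, -30.205). ∠KQS = 122.7°, so QS runs at -43.6° + (180° − 122.7°) = 13.700° from the x-axis; with |QS| = 22.0, S = Q + 22.0·(cos 13.700°, sin 13.700°) = (53.093, -24.995). QS ⟂ ST; with |ST| = 21.1 on the left of QS, T = S + 21.1·(-0.23684, 0.97155) = (48.096, -4.4952). Then |KT| = |T − K| = 48.305.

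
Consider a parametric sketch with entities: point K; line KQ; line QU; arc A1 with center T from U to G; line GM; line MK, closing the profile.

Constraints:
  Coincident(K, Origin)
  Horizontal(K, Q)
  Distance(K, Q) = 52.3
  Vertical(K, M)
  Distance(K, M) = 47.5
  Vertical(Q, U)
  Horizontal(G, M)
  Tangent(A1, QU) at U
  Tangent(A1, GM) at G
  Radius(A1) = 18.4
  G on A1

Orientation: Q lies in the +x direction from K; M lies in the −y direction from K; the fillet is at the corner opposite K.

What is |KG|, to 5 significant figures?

58.356

The virtual corner opposite K is at (52.300, -47.500). Since A1 is tangent to QU there, TU ⟂ QU and the tangent condition forces TG to be normal to GM, with radius 18.4, so the center T sits 18.4 in from both sides at T = (33.900, -29.100). That places the tangent points at U = (52.300, -29.100) on QU and G = (33.900, -47.500) on GM. Then |KG| = |G − K| = 58.356.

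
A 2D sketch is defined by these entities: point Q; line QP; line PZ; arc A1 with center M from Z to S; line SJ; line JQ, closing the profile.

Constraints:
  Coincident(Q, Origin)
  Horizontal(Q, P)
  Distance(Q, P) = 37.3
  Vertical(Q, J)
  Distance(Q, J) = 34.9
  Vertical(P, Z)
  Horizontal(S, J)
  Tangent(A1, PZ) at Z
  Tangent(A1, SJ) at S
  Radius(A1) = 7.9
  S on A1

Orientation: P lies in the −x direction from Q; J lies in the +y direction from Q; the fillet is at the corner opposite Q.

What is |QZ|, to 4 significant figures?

46.05

The virtual corner opposite Q is at (-37.30, 34.90). A1 meets PZ tangentially, so MZ is at right angles to PZ and since A1 is tangent to SJ there, MS ⟂ SJ, with radius 7.9, so the center M sits 7.9 in from both sides at M = (-29.40, 27.00). That places the tangent points at Z = (-37.30, 27.00) on PZ and S = (-29.40, 34.90) on SJ. Then |QZ| = |Z − Q| = 46.05.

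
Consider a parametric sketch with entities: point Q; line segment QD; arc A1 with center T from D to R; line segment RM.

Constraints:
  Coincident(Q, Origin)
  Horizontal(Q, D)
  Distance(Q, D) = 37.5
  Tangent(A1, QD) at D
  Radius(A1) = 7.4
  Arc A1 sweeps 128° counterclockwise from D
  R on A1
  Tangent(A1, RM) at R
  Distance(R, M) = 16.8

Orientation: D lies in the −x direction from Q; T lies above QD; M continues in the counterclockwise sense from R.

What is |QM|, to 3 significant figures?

49.0

Q is at the origin; QD is horizontal with |QD| = 37.5 and D on the −x side, so D = (-37.5, 0.00). The tangent condition forces TD to be normal to QD, so T = D + (0, 7.4) = (-37.5, 7.40). On A1, D sits at bearing -90° from T; a 128° counterclockwise sweep puts R at bearing 38°, so R = T + 7.4·(cos 38°, sin 38°) = (-31.7, 12.0). A1 meets RM tangentially, so TR is at right angles to RM, so RM runs along (−sin 38°, cos 38°); with |RM| = 16.8, M = (-42.0, 25.2). Then |QM| = |M − Q| = 49.0.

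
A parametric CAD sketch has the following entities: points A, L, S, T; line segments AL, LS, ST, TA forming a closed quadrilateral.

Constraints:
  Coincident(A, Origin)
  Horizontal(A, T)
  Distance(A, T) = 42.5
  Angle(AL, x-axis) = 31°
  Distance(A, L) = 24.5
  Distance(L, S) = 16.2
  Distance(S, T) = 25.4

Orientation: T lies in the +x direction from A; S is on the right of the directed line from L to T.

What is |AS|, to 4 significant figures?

17.58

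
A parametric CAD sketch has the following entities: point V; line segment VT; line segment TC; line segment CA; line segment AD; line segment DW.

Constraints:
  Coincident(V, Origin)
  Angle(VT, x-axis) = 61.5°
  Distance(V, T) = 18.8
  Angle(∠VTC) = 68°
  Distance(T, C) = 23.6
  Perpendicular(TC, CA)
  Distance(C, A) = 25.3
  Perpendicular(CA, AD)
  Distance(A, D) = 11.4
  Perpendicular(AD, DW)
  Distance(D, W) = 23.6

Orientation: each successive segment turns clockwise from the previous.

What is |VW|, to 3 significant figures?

16.6

V is at the origin; VT runs at 61.5° with length 18.8, so T = (8.97, 16.5). ∠VTC = 68.0° gives TC at -50.5° from the x-axis; with |TC| = 23.6, C = (24.0, -1.69). TC is perpendicular to CA, so CA runs at -140°; with |CA| = 25.3, A = (4.46, -17.8). CA ⟂ AD, so AD runs at 130°; with |AD| = 11.4, D = (-2.79, -8.98). AD is perpendicular to DW, so DW runs at 39.5°; with |DW| = 23.6, W = (15.4, 6.03). Then |VW| = |W − V| = 16.6.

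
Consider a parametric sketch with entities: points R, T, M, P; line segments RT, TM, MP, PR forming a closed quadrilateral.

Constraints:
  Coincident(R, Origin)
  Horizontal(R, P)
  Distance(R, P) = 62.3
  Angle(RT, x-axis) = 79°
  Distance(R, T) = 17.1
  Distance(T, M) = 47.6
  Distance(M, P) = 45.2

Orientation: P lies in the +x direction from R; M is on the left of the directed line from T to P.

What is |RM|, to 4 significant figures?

60.41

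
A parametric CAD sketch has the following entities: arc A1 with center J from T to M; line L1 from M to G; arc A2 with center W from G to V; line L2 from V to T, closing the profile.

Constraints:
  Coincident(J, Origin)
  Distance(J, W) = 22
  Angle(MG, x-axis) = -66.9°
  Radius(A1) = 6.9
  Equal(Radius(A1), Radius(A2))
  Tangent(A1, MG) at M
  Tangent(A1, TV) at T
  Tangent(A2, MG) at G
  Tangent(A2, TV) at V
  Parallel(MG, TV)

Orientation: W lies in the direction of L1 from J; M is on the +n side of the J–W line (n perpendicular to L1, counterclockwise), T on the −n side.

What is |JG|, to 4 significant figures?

23.06

The slot axis is L1's direction at -66.9°, so u = (cos -66.9°, sin -66.9°) = (0.3923, -0.9198) and n = (−sin -66.9°, cos -66.9°) = (0.9198, 0.3923). J is at the origin and W lies 22.0 along u from J, so W = 22.0·u = (8.631, -20.24). Tangency of A1 to both parallel lines with radius 6.9 puts M and T at J ± 6.9·n: M = (6.347, 2.707), T = (-6.347, -2.707). Equal radii place G and V the same way about W: G = W + 6.9·n = (14.98, -17.53), V = W − 6.9·n = (2.285, -22.94). Then |JG| = |G − J| = 23.06.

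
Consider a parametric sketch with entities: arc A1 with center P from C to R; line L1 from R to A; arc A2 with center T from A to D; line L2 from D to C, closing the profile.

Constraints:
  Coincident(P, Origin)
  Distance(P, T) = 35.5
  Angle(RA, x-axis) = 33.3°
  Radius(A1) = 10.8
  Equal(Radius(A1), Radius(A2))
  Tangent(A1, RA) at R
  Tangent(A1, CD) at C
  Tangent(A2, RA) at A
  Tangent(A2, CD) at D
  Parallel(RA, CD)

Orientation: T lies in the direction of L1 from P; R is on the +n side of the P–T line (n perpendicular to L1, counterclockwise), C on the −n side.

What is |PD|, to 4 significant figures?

37.11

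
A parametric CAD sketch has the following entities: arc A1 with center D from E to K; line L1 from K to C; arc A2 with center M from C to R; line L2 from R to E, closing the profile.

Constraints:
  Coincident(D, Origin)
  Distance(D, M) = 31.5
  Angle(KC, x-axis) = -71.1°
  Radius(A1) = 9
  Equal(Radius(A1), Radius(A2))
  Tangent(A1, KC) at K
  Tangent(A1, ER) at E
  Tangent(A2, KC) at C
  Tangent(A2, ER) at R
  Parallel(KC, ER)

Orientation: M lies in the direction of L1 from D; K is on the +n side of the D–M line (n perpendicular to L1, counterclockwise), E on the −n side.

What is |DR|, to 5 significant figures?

32.760

The slot axis is L1's direction at -71.1°, so u = (cos -71.1°, sin -71.1°) = (0.32392, -0.94609) and n = (−sin -71.1°, cos -71.1°) = (0.94609, 0.32392). D is at the origin and M lies 31.5 along u from D, so M = 31.5·u = (10.203, -29.802). Tangency of A1 to both parallel lines with radius 9.0 puts K and E at D ± 9.0·n: K = (8.5148, 2.9153), E = (-8.5148, -2.9153). Equal radii place C and R the same way about M: C = M + 9.0·n = (18.718, -26.886), R = M − 9.0·n = (1.6886, -32.717). Then |DR| = |R − D| = 32.760.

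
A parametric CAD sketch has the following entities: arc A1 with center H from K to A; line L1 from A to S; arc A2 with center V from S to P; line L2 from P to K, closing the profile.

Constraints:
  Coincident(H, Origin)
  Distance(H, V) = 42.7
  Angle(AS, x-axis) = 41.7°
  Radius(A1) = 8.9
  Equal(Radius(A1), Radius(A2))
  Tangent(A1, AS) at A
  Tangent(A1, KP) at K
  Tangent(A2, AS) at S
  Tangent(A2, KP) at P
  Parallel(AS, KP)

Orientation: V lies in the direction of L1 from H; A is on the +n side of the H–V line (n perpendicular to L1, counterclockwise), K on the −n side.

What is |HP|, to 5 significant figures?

43.618

The slot axis is L1's direction at 41.7°, so u = (cos 41.7°, sin 41.7°) = (0.74664, 0.66523) and n = (−sin 41.7°, cos 41.7°) = (-0.66523, 0.74664). H is at the origin and V lies 42.7 along u from H, so V = 42.7·u = (31.881, 28.405). Tangency of A1 to both parallel lines with radius 8.9 puts A and K at H ± 8.9·n: A = (-5.9206, 6.6451), K = (5.9206, -6.6451). Equal radii place S and P the same way about V: S = V + 8.9·n = (25.961, 35.050), P = V − 8.9·n = (37.802, 21.760). Then |HP| = |P − H| = 43.618.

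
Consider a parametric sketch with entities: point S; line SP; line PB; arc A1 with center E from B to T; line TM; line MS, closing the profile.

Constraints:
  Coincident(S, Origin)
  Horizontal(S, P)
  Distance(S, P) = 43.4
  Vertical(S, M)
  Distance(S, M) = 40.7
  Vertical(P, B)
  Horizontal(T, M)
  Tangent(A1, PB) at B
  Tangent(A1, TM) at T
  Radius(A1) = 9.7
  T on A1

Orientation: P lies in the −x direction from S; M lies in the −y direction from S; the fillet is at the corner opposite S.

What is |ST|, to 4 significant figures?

52.84

The virtual corner opposite S is at (-43.40, -40.70). Tangency of A1 to PB means the radius EB is perpendicular to PB and tangency of A1 to TM means the radius ET is perpendicular to TM, with radius 9.7, so the center E sits 9.7 in from both sides at E = (-33.70, -31.00). That places the tangent points at B = (-43.40, -31.00) on PB and T = (-33.70, -40.70) on TM. Then |ST| = |T − S| = 52.84.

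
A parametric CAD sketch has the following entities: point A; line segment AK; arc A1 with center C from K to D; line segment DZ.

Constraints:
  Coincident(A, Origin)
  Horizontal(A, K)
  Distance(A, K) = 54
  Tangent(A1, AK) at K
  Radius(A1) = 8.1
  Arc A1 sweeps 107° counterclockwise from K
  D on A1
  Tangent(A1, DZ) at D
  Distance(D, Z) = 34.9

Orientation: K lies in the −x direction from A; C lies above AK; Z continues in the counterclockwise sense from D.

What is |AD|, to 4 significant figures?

47.42

A1 meets AK tangentially, so CK is at right angles to AK, so C = K + (0, 8.1) = (-54.00, 8.100). On A1, K sits at bearing -90° from C; a 107° counterclockwise sweep puts D at bearing 17°, so D = C + 8.1·(cos 17°, sin 17°) = (-46.25, 10.47). Then |AD| = |D − A| = 47.42.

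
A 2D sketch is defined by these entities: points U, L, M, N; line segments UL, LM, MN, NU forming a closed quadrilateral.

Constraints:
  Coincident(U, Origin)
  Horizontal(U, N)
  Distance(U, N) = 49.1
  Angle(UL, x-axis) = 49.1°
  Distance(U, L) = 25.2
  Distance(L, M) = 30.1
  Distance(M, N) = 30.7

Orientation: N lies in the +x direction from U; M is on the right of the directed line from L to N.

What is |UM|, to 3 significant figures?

23.1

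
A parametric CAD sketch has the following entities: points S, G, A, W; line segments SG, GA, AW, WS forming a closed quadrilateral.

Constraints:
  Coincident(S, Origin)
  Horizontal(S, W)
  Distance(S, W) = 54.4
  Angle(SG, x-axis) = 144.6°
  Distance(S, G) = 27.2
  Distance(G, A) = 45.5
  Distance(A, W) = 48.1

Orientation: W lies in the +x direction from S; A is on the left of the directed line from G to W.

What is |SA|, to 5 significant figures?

38.803

S is at the origin; SW is horizontal with |SW| = 54.4 and W in +x, so W = (54.4, 0). SG runs at 144.6° with |SG| = 27.2, so G = (-22.171, 15.756). A is determined by |GA| = 45.5 and |AW| = 48.1 together: it lies at the intersection of circle(G, 45.5) and circle(W, 48.1). With |GW| = 78.176, the foot of the radical line on GW is 37.531 from G and the perpendicular offset is √(45.5² − 37.531²) = 25.722. Taking the left-of-GW solution: A = (19.774, 33.386).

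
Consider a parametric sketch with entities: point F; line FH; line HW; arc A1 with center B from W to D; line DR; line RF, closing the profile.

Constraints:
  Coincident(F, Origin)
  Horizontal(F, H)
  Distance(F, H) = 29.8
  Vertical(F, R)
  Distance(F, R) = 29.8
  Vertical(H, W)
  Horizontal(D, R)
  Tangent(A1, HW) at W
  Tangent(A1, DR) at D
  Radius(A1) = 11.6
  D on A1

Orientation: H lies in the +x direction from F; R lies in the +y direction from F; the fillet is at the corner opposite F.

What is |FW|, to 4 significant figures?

34.92

The virtual corner opposite F is at (29.80, 29.80). A1 meets HW tangentially, so BW is at right angles to HW and A1 meets DR tangentially, so BD is at right angles to DR, with radius 11.6, so the center B sits 11.6 in from both sides at B = (18.20, 18.20). That places the tangent points at W = (29.80, 18.20) on HW and D = (18.20, 29.80) on DR. Then |FW| = |W − F| = 34.92.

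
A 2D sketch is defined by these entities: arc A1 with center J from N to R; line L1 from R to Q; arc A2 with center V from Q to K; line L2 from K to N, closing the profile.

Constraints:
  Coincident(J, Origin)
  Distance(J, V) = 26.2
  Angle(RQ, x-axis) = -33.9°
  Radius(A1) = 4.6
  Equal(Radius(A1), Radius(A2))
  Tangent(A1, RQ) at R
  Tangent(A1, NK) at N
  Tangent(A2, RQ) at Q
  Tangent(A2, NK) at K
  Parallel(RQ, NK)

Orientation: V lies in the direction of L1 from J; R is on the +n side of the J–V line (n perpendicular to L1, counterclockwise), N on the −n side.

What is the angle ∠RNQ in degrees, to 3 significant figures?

70.7°

The slot axis is L1's direction at -33.9°, so u = (cos -33.9°, sin -33.9°) = (0.830, -0.558) and n = (−sin -33.9°, cos -33.9°) = (0.558, 0.830). J is at the origin and V lies 26.2 along u from J, so V = 26.2·u = (21.7, -14.6). Tangency of A1 to both parallel lines with radius 4.6 puts R and N at J ± 4.6·n: R = (2.57, 3.82), N = (-2.57, -3.82). Equal radii place Q and K the same way about V: Q = V + 4.6·n = (24.3, -10.8), K = V − 4.6·n = (19.2, -18.4). Then cos ∠RNQ = NR·NQ / (|NR||NQ|), giving 70.7°.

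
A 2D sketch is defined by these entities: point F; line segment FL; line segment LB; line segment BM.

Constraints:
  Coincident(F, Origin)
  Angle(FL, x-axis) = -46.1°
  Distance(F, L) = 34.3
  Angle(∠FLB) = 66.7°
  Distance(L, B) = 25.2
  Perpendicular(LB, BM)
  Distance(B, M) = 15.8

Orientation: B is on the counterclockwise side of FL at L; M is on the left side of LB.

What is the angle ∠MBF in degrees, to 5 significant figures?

20.267°

∠FLB = 66.7°, so LB runs at -46.1° + (180° − 66.7°) = 67.200° from the x-axis; with |LB| = 25.2, B = L + 25.2·(cos 67.200°, sin 67.200°) = (33.549, -1.4840). LB is perpendicular to BM; with |BM| = 15.8 on the left of LB, M = B + 15.8·(-0.92186, 0.38752) = (18.984, 4.6388). Then cos ∠MBF = BM·BF / (|BM||BF|), giving 20.267°.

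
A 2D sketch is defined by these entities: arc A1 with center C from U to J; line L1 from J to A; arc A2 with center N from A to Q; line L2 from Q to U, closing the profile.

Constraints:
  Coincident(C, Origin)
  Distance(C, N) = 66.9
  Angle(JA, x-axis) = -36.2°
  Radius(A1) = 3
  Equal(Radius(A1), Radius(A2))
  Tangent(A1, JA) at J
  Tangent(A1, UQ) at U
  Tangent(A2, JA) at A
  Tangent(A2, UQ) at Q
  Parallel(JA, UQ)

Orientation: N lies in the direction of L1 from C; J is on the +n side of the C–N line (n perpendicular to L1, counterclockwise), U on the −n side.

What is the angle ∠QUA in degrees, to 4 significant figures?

5.125°

Tangency of A1 to both parallel lines with radius 3.0 puts J and U at C ± 3.0·n: J = (1.772, 2.421), U = (-1.772, -2.421). Equal radii place A and Q the same way about N: A = N + 3.0·n = (55.76, -37.09), Q = N − 3.0·n = (52.21, -41.93). Then cos ∠QUA = UQ·UA / (|UQ||UA|), giving 5.125°.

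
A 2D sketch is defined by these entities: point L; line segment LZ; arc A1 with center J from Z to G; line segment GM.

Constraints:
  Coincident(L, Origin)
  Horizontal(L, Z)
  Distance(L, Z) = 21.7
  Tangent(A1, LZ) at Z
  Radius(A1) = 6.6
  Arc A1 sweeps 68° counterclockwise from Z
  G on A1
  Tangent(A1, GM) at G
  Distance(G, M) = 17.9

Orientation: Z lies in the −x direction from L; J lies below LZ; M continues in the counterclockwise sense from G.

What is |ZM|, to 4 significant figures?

24.37

L is at the origin; L and Z share the same y with |LZ| = 21.7 and Z on the −x side, so Z = (-21.70, 0.000). A1 meets LZ tangentially, so JZ is at right angles to LZ, so J = Z + (0, -6.6) = (-21.70, -6.600). On A1, Z sits at bearing 90° from J; a 68° counterclockwise sweep puts G at bearing 158°, so G = J + 6.6·(cos 158°, sin 158°) = (-27.82, -4.128). The tangent condition forces JG to be normal to GM, so GM runs along (−sin 158°, cos 158°); with |GM| = 17.9, M = (-34.52, -20.72). Then |ZM| = |M − Z| = 24.37.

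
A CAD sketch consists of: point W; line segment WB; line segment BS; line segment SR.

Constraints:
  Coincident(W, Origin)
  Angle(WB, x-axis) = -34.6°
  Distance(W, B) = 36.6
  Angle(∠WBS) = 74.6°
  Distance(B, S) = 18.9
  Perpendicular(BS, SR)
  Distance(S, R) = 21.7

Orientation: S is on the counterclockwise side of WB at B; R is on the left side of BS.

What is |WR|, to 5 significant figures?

16.397

W is at the origin; WB runs at -34.6° with length 36.6, so B = 36.6·(cos -34.6°, sin -34.6°) = (30.127, -20.783). ∠WBS = 74.6°, so BS runs at -34.6° + (180° − 74.6°) = 70.800° from the x-axis; with |BS| = 18.9, S = B + 18.9·(cos 70.800°, sin 70.800°) = (36.342, -2.9344). BS is perpendicular to SR; with |SR| = 21.7 on the left of BS, R = S + 21.7·(-0.94438, 0.32887) = (15.849, 4.2020). Then |WR| = |R − W| = 16.397.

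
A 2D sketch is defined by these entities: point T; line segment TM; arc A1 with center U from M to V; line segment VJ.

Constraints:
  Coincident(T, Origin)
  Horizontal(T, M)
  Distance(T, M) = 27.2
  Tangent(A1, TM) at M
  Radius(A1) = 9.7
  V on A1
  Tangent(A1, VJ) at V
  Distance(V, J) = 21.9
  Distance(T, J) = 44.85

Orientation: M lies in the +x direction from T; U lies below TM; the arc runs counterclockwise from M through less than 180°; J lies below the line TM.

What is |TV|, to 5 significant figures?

23.795

Checks: |UV| = 9.700 ✓; ∠(UV, VJ) = 90.00° ✓; |VJ| = 21.90 ✓; |TJ| = 44.85 ✓.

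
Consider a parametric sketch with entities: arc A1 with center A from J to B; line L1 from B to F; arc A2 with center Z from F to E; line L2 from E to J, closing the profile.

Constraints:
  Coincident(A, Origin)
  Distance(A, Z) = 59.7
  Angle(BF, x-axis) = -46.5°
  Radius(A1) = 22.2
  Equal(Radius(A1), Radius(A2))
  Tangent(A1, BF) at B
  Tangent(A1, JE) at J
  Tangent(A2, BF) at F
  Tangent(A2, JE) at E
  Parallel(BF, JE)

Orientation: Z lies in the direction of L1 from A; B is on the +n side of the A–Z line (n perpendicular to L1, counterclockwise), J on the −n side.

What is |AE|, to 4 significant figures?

63.69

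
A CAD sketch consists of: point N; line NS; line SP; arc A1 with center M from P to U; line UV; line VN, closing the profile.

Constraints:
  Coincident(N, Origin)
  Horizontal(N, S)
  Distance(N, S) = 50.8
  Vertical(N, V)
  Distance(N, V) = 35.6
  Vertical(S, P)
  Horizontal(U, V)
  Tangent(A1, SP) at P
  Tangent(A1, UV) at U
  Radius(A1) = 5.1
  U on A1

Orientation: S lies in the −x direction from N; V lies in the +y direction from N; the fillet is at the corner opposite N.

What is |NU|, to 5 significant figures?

57.930

N is at the origin; N and S share the same y with |NS| = 50.8 and S on the −x side, so S = (-50.800, 0.0000). N and V share the same x with |NV| = 35.6 and V on the +y side, so V = (0.0000, 35.600). The virtual corner opposite N is at (-50.800, 35.600). Tangency of A1 to SP means the radius MP is perpendicular to SP and A1 meets UV tangentially, so MU is at right angles to UV, with radius 5.1, so the center M sits 5.1 in from both sides at M = (-45.700, 30.500). That places the tangent points at P = (-50.800, 30.500) on SP and U = (-45.700, 35.600) on UV. Then |NU| = |U − N| = 57.930.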